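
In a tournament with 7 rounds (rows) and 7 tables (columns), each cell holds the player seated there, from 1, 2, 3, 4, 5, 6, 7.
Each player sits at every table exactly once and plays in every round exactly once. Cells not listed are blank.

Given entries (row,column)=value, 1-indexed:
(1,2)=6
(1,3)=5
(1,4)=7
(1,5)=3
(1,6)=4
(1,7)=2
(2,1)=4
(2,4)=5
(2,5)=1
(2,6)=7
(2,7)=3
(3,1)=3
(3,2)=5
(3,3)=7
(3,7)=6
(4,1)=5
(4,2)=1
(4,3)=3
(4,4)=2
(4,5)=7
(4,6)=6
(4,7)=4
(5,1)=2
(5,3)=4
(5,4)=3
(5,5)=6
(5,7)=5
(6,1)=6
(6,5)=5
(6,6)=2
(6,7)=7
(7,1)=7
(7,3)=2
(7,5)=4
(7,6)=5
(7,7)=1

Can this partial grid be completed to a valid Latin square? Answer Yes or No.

Round 1, table 1: round 1 has {2, 3, 4, 5, 6, 7} and table 1 has {2, 3, 4, 5, 6, 7}, so it must be 1.
Round 2, table 2: round 2 has {1, 3, 4, 5, 7} and table 2 has {1, 5, 6}, so it must be 2.
Round 2, table 3: round 2 has {1, 2, 3, 4, 5, 7} and table 3 has {2, 3, 4, 5, 7}, so it must be 6.
Round 3, table 5: round 3 has {3, 5, 6, 7} and table 5 has {1, 3, 4, 5, 6, 7}, so it must be 2.
Round 3, table 6: round 3 has {2, 3, 5, 6, 7} and table 6 has {2, 4, 5, 6, 7}, so it must be 1.
Now round 5, table 6: round 5 together with table 6 already contain {1, 2, 3, 4, 5, 6, 7} — every symbol — so nothing can go there. The grid has no valid completion.

No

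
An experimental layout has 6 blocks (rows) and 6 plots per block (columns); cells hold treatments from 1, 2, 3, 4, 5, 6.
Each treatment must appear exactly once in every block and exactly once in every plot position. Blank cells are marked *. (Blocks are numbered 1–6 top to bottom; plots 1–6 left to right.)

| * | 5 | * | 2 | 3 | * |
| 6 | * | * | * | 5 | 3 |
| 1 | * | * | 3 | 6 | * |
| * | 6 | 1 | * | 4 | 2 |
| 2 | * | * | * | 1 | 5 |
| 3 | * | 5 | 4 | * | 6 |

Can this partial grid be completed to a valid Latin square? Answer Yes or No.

No

Block 1, plot 1: block 1 has {2, 3, 5} and plot 1 has {1, 2, 3, 6}, so it must be 4.
Block 1, plot 3: block 1 has {2, 3, 4, 5} and plot 3 has {1, 5}, so it must be 6.
Block 1, plot 6: block 1 has {2, 3, 4, 5, 6} and plot 6 has {2, 3, 5, 6}, so it must be 1.
Block 2, plot 4: block 2 has {3, 5, 6} and plot 4 has {2, 3, 4}, so it must be 1.
Block 3, plot 6: block 3 has {1, 3, 6} and plot 6 has {1, 2, 3, 5, 6}, so it must be 4.
Block 3, plot 2: block 3 has {1, 3, 4, 6} and plot 2 has {5, 6}, so it must be 2.
Now block 3, plot 3: block 3 together with plot 3 already contain {1, 2, 3, 4, 5, 6} — every symbol — so nothing can go there. The grid has no valid completion.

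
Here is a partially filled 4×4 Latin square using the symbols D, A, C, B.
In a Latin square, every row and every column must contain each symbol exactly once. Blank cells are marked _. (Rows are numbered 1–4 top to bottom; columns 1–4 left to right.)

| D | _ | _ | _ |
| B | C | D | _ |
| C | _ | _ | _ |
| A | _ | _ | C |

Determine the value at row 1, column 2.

A

Row 2, column 4: row 2 has {D, C, B} and column 4 has {C}, leaving only A.
Row 1, column 4: row 1 has {D} and column 4 has {A, C}, leaving only B.
Row 1 already has {D, B} and column 2 already has {C}, so row 1, column 2 must be A.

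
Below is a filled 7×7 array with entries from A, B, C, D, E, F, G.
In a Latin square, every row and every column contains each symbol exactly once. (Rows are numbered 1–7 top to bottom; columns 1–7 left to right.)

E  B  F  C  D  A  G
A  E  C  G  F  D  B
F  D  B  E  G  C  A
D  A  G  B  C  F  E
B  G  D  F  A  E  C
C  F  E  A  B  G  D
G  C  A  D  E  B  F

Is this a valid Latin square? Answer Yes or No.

Each row is a permutation of the 7 symbols, and so is each column.

Yes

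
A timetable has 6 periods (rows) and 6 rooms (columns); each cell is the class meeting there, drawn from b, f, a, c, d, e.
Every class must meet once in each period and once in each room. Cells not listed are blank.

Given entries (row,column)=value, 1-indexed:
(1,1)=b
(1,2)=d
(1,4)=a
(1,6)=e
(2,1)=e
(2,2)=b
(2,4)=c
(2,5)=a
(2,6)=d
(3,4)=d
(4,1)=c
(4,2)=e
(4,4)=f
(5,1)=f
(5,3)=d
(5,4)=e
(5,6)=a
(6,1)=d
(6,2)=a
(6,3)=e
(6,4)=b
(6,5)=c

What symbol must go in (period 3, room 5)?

Period 1, room 5: period 1 has {b, a, d, e} and room 5 has {a, c}, leaving only f.
Period 1, room 3: period 1 has {b, f, a, d, e} and room 3 has {d, e}, leaving only c.
Period 2, room 3: period 2 has {b, a, c, d, e} and room 3 has {c, d, e}, leaving only f.
Period 3, room 1: period 3 has {d} and room 1 has {b, f, c, d, e}, leaving only a.
Period 3, room 3: period 3 has {a, d} and room 3 has {f, c, d, e}, leaving only b.
Period 3 already has {b, a, d} and room 5 already has {f, a, c}, so period 3, room 5 must be e.

e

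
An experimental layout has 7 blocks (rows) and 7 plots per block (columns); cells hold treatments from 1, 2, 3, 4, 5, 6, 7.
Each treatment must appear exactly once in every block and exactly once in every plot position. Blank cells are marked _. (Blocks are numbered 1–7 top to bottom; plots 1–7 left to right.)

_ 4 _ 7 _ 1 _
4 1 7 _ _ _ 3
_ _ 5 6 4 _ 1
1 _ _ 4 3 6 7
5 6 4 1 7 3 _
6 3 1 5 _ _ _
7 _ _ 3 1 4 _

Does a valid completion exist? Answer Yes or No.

No block or plot among the givens repeats a symbol, and propagating forced cells runs into no contradiction.
One valid completion exists (for instance, 2 4 3 7 5 1 6 / 4 1 7 2 6 5 3 / 3 7 5 6 4 2 1 / 1 5 2 4 3 6 7 / 5 6 4 1 7 3 2 / 6 3 1 5 2 7 4 / 7 2 6 3 1 4 5).

Yes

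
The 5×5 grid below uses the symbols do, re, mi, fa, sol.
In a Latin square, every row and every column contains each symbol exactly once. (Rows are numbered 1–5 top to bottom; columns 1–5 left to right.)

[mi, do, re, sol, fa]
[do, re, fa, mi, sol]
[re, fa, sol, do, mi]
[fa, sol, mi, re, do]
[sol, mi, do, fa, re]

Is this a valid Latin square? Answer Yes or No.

Each row is a permutation of the 5 symbols, and so is each column.

Yes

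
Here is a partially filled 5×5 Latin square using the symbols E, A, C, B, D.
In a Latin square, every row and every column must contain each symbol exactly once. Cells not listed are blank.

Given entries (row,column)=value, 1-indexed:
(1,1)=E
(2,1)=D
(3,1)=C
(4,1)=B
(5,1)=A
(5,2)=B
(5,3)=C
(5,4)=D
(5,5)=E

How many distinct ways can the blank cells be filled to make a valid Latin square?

56

Row 1, column 2: eliminating its row and column leaves {A, C, D}.
Row 1, column 3: eliminating its row and column leaves {A, B, D}.
Row 1, column 4: eliminating its row and column leaves {A, C, B}.
Row 1, column 5: eliminating its row and column leaves {A, C, B, D}.
Row 2, column 2: eliminating its row and column leaves {E, A, C}.
Row 2, column 3: eliminating its row and column leaves {E, A, B}.
Row 2, column 4: eliminating its row and column leaves {E, A, C, B}.
Row 2, column 5: eliminating its row and column leaves {A, C, B}.
Row 3, column 2: eliminating its row and column leaves {E, A, D}.
Row 3, column 3: eliminating its row and column leaves {E, A, B, D}.
Row 3, column 4: eliminating its row and column leaves {E, A, B}.
Row 3, column 5: eliminating its row and column leaves {A, B, D}.
Row 4, column 2: eliminating its row and column leaves {E, A, C, D}.
Row 4, column 3: eliminating its row and column leaves {E, A, D}.
Row 4, column 4: eliminating its row and column leaves {E, A, C}.
Row 4, column 5: eliminating its row and column leaves {A, C, D}.
Enumerating the assignments across these blanks that avoid any row or column repeat gives 56 completions.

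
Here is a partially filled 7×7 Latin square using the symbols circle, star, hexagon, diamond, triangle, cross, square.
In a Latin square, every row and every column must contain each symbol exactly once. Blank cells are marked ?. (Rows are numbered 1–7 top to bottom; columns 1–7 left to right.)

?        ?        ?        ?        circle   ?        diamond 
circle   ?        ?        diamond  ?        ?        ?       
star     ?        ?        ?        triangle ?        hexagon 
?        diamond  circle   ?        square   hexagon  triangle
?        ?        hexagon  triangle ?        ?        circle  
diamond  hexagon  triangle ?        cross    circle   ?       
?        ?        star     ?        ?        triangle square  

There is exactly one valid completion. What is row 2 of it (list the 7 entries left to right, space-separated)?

circle triangle square diamond hexagon star cross

Row 4, column 1: row 4 has {circle, hexagon, diamond, triangle, square} and column 1 has {circle, star, diamond}, leaving only cross.
Row 4, column 4: row 4 has {circle, hexagon, diamond, triangle, cross, square} and column 4 has {diamond, triangle}, leaving only star.
Row 5, column 1: row 5 has {circle, hexagon, triangle} and column 1 has {circle, star, diamond, cross}, leaving only square.
Row 6, column 4: row 6 has {circle, hexagon, diamond, triangle, cross} and column 4 has {star, diamond, triangle}, leaving only square.
Row 6, column 7: row 6 has {circle, hexagon, diamond, triangle, cross, square} and column 7 has {circle, hexagon, diamond, triangle, square}, leaving only star.
Row 2, column 7: row 2 has {circle, diamond} and column 7 has {circle, star, hexagon, diamond, triangle, square}, leaving only cross.
Row 2, column 3: row 2 has {circle, diamond, cross} and column 3 has {circle, star, hexagon, triangle}, leaving only square.
Row 2, column 6: row 2 has {circle, diamond, cross, square} and column 6 has {circle, hexagon, triangle}, leaving only star.
Row 2, column 2: row 2 has {circle, star, diamond, cross, square} and column 2 has {hexagon, diamond}, leaving only triangle.
Row 2, column 5: row 2 has {circle, star, diamond, triangle, cross, square} and column 5 has {circle, triangle, cross, square}, leaving only hexagon.
So row 2 reads: circle triangle square diamond hexagon star cross.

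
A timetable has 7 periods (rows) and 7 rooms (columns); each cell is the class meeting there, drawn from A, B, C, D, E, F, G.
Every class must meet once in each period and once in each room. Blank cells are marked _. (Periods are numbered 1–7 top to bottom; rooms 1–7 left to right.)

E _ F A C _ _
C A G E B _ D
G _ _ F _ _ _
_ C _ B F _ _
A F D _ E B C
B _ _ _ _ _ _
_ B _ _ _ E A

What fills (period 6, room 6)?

Period 2, room 6: period 2 has {A, B, C, D, E, G} and room 6 has {B, E}, leaving only F.
Period 4, room 1: period 4 has {B, C, F} and room 1 has {A, B, C, E, G}, leaving only D.
Period 5, room 4: period 5 has {A, B, C, D, E, F} and room 4 has {A, B, E, F}, leaving only G.
Period 7, room 1: period 7 has {A, B, E} and room 1 has {A, B, C, D, E, G}, leaving only F.
Period 7, room 3: period 7 has {A, B, E, F} and room 3 has {D, F, G}, leaving only C.
Period 7, room 4: period 7 has {A, B, C, E, F} and room 4 has {A, B, E, F, G}, leaving only D.
Period 6, room 4: period 6 has {B} and room 4 has {A, B, D, E, F, G}, leaving only C.
Period 7, room 5: period 7 has {A, B, C, D, E, F} and room 5 has {B, C, E, F}, leaving only G.
Period 6, room 6 is narrowed to {A, D, G}.
If it were A, then period 4, room 7 would be left with no valid symbol.
If it were D, then period 3, room 7 would be left with no valid symbol.
So period 6, room 6 must be G.

G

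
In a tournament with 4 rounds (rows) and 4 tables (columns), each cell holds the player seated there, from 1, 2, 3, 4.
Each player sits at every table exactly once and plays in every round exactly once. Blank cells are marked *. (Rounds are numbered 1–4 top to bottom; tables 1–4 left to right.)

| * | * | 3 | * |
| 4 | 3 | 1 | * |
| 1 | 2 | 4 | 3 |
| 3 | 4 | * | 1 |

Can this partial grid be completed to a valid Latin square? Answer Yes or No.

No round or table among the givens repeats a symbol, and propagating forced cells runs into no contradiction.
One valid completion exists (for instance, 2 1 3 4 / 4 3 1 2 / 1 2 4 3 / 3 4 2 1).

Yes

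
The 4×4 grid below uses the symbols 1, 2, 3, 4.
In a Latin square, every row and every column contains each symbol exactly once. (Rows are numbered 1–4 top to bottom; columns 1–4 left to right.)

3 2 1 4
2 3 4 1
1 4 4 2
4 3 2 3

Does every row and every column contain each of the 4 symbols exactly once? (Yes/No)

Row 3 contains 4 twice (at columns 2 and 3); row 4 is also not a permutation.

No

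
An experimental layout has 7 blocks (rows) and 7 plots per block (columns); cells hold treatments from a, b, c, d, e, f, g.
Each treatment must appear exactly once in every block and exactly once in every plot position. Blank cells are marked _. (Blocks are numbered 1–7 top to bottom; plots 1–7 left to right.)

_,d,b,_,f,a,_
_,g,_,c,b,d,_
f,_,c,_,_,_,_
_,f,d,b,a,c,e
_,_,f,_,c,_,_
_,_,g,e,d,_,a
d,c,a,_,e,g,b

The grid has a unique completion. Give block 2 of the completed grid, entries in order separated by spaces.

a g e c b d f

Block 2, plot 3: block 2 has {b, c, d, g} and plot 3 has {a, b, c, d, f, g}, leaving only e.
Block 2, plot 1: block 2 has {b, c, d, e, g} and plot 1 has {d, f}, leaving only a.
Block 2, plot 7: block 2 has {a, b, c, d, e, g} and plot 7 has {a, b, e}, leaving only f.
So block 2 reads: a g e c b d f.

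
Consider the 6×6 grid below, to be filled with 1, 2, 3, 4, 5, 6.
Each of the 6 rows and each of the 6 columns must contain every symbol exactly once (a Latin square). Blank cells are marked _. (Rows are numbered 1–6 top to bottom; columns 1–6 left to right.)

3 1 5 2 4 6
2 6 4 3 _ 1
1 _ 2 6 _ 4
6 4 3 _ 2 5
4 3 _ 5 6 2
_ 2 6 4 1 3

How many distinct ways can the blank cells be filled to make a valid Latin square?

Row 2, column 5: eliminating its row and column leaves {5}.
Row 3, column 2: eliminating its row and column leaves {5}.
Row 3, column 5: eliminating its row and column leaves {3, 5}.
Row 4, column 4: eliminating its row and column leaves {1}.
Row 5, column 3: eliminating its row and column leaves {1}.
Row 6, column 1: eliminating its row and column leaves {5}.
Only one assignment across all blanks avoids any row or column repeat, giving 1 completion.

1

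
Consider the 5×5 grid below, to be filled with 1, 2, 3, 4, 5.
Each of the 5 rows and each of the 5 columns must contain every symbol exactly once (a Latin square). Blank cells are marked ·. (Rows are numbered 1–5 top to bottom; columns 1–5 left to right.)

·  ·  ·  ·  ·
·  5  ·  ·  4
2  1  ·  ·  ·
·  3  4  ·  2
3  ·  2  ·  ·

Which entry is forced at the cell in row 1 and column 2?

Row 2, column 1: row 2 has {4, 5} and column 1 has {2, 3}, leaving only 1.
Row 2, column 3: row 2 has {1, 4, 5} and column 3 has {2, 4}, leaving only 3.
Row 2, column 4: row 2 has {1, 3, 4, 5} and column 4 has {}, leaving only 2.
Row 3, column 3: row 3 has {1, 2} and column 3 has {2, 3, 4}, leaving only 5.
Row 1, column 3: row 1 has {} and column 3 has {2, 3, 4, 5}, leaving only 1.
Row 3, column 5: row 3 has {1, 2, 5} and column 5 has {2, 4}, leaving only 3.
Row 1, column 5: row 1 has {1} and column 5 has {2, 3, 4}, leaving only 5.
Row 1, column 1: row 1 has {1, 5} and column 1 has {1, 2, 3}, leaving only 4.
Row 1 already has {1, 4, 5} and column 2 already has {1, 3, 5}, so row 1, column 2 must be 2.

2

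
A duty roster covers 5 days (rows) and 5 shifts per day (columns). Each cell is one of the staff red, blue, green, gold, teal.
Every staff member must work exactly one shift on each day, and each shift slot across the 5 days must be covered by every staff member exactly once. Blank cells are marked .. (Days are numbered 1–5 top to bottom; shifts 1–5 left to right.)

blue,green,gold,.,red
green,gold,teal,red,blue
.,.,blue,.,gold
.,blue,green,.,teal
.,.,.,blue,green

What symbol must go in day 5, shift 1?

gold

Day 1, shift 4: day 1 has {red, blue, green, gold} and shift 4 has {red, blue}, leaving only teal.
Day 3, shift 4: day 3 has {blue, gold} and shift 4 has {red, blue, teal}, leaving only green.
Day 4, shift 4: day 4 has {blue, green, teal} and shift 4 has {red, blue, green, teal}, leaving only gold.
Day 4, shift 1: day 4 has {blue, green, gold, teal} and shift 1 has {blue, green}, leaving only red.
Day 3, shift 1: day 3 has {blue, green, gold} and shift 1 has {red, blue, green}, leaving only teal.
Day 5 already has {blue, green} and shift 1 already has {red, blue, green, teal}, so day 5, shift 1 must be gold.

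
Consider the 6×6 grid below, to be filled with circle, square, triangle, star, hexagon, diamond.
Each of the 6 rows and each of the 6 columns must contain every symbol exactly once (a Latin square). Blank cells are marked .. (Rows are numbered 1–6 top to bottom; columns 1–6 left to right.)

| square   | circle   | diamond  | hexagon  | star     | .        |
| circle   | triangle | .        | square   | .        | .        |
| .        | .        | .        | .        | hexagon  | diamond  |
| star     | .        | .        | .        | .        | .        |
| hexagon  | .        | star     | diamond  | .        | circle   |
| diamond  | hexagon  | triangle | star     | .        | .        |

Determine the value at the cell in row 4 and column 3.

Row 1, column 6: row 1 has {circle, square, star, hexagon, diamond} and column 6 has {circle, diamond}, leaving only triangle.
Row 2, column 3: row 2 has {circle, square, triangle} and column 3 has {triangle, star, diamond}, leaving only hexagon.
Row 2, column 5: row 2 has {circle, square, triangle, hexagon} and column 5 has {star, hexagon}, leaving only diamond.
Row 2, column 6: row 2 has {circle, square, triangle, hexagon, diamond} and column 6 has {circle, triangle, diamond}, leaving only star.
Row 3, column 1: row 3 has {hexagon, diamond} and column 1 has {circle, square, star, hexagon, diamond}, leaving only triangle.
Row 3, column 4: row 3 has {triangle, hexagon, diamond} and column 4 has {square, star, hexagon, diamond}, leaving only circle.
Row 3, column 3: row 3 has {circle, triangle, hexagon, diamond} and column 3 has {triangle, star, hexagon, diamond}, leaving only square.
Row 4 already has {star} and column 3 already has {square, triangle, star, hexagon, diamond}, so row 4, column 3 must be circle.

circle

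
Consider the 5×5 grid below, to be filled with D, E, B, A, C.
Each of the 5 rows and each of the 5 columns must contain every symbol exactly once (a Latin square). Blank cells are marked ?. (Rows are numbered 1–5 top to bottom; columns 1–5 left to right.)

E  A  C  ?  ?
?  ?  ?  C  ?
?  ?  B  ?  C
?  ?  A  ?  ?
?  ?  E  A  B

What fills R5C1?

D

Row 1, column 5: row 1 has {E, A, C} and column 5 has {B, C}, leaving only D.
Row 1, column 4: row 1 has {D, E, A, C} and column 4 has {A, C}, leaving only B.
Row 2, column 3: row 2 has {C} and column 3 has {E, B, A, C}, leaving only D.
Row 4, column 5: row 4 has {A} and column 5 has {D, B, C}, leaving only E.
Row 2, column 5: row 2 has {D, C} and column 5 has {D, E, B, C}, leaving only A.
Row 2, column 1: row 2 has {D, A, C} and column 1 has {E}, leaving only B.
Row 2, column 2: row 2 has {D, B, A, C} and column 2 has {A}, leaving only E.
Row 3, column 2: row 3 has {B, C} and column 2 has {E, A}, leaving only D.
Row 3, column 1: row 3 has {D, B, C} and column 1 has {E, B}, leaving only A.
Row 3, column 4: row 3 has {D, B, A, C} and column 4 has {B, A, C}, leaving only E.
Row 4, column 4: row 4 has {E, A} and column 4 has {E, B, A, C}, leaving only D.
Row 4, column 1: row 4 has {D, E, A} and column 1 has {E, B, A}, leaving only C.
Row 5 already has {E, B, A} and column 1 already has {E, B, A, C}, so row 5, column 1 must be D.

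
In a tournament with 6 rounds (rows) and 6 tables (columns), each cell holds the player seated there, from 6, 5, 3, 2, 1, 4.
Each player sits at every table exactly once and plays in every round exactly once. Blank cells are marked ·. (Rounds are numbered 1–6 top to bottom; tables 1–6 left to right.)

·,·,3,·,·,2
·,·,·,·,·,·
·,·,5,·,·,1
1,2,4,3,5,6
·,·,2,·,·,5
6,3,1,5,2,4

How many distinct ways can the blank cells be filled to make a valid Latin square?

Round 1, table 1: eliminating its round and table leaves {5, 4}.
Round 1, table 2: eliminating its round and table leaves {6, 5, 1, 4}.
Round 1, table 4: eliminating its round and table leaves {6, 1, 4}.
Round 1, table 5: eliminating its round and table leaves {6, 1, 4}.
Round 2, table 1: eliminating its round and table leaves {5, 3, 2, 4}.
Round 2, table 2: eliminating its round and table leaves {6, 5, 1, 4}.
Round 2, table 3: eliminating its round and table leaves {6}.
Round 2, table 4: eliminating its round and table leaves {6, 2, 1, 4}.
Round 2, table 5: eliminating its round and table leaves {6, 3, 1, 4}.
Round 2, table 6: eliminating its round and table leaves {3}.
Round 3, table 1: eliminating its round and table leaves {3, 2, 4}.
Round 3, table 2: eliminating its round and table leaves {6, 4}.
Round 3, table 4: eliminating its round and table leaves {6, 2, 4}.
Round 3, table 5: eliminating its round and table leaves {6, 3, 4}.
Round 5, table 1: eliminating its round and table leaves {3, 4}.
Round 5, table 2: eliminating its round and table leaves {6, 1, 4}.
Round 5, table 4: eliminating its round and table leaves {6, 1, 4}.
Round 5, table 5: eliminating its round and table leaves {6, 3, 1, 4}.
Enumerating the assignments across these blanks that avoid any round or table repeat gives 16 completions.

16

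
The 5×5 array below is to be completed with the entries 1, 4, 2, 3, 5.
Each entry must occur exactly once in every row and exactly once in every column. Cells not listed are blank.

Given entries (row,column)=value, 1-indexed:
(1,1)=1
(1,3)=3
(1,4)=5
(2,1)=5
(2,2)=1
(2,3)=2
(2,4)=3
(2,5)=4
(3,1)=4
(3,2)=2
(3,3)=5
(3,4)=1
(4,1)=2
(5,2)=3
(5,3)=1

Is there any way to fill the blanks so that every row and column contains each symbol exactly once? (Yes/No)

Row 5, column 1: row 5 together with column 1 already contain {1, 4, 2, 3, 5} — every symbol — so nothing can go there. The grid has no valid completion.

No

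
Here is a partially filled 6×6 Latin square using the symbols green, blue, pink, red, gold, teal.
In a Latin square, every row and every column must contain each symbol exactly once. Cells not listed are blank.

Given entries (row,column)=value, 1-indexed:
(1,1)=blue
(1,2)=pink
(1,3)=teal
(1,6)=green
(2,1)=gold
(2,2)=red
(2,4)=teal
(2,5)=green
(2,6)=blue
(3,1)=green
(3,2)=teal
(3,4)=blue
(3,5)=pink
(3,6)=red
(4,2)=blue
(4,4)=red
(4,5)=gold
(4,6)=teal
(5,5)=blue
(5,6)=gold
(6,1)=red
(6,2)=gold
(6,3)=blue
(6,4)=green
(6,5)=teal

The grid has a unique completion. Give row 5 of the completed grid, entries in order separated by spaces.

teal green red pink blue gold

Row 5, column 2: row 5 has {blue, gold} and column 2 has {blue, pink, red, gold, teal}, leaving only green.
Row 5, column 4: row 5 has {green, blue, gold} and column 4 has {green, blue, red, teal}, leaving only pink.
Row 5, column 1: row 5 has {green, blue, pink, gold} and column 1 has {green, blue, red, gold}, leaving only teal.
Row 5, column 3: row 5 has {green, blue, pink, gold, teal} and column 3 has {blue, teal}, leaving only red.
So row 5 reads: teal green red pink blue gold.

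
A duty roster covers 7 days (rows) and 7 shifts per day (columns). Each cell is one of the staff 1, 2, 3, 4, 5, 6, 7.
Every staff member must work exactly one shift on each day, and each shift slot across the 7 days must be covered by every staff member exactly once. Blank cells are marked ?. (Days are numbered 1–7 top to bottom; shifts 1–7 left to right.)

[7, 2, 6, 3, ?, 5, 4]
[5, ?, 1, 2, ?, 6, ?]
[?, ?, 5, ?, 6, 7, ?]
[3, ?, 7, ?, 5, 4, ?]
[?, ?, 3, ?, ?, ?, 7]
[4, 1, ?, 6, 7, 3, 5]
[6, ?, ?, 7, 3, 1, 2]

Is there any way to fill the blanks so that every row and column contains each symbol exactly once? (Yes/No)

Day 1, shift 5: day 1 has {2, 3, 4, 5, 6, 7} and shift 5 has {3, 5, 6, 7}, so it must be 1.
Day 2, shift 5: day 2 has {1, 2, 5, 6} and shift 5 has {1, 3, 5, 6, 7}, so it must be 4.
Day 2, shift 7: day 2 has {1, 2, 4, 5, 6} and shift 7 has {2, 4, 5, 7}, so it must be 3.
Day 2, shift 2: day 2 has {1, 2, 3, 4, 5, 6} and shift 2 has {1, 2}, so it must be 7.
Day 3, shift 7: day 3 has {5, 6, 7} and shift 7 has {2, 3, 4, 5, 7}, so it must be 1.
Day 3, shift 1: day 3 has {1, 5, 6, 7} and shift 1 has {3, 4, 5, 6, 7}, so it must be 2.
Day 3, shift 4: day 3 has {1, 2, 5, 6, 7} and shift 4 has {2, 3, 6, 7}, so it must be 4.
Day 3, shift 2: day 3 has {1, 2, 4, 5, 6, 7} and shift 2 has {1, 2, 7}, so it must be 3.
Day 4, shift 2: day 4 has {3, 4, 5, 7} and shift 2 has {1, 2, 3, 7}, so it must be 6.
Now day 4, shift 7: day 4 together with shift 7 already contain {1, 2, 3, 4, 5, 6, 7} — every symbol — so nothing can go there. The grid has no valid completion.

No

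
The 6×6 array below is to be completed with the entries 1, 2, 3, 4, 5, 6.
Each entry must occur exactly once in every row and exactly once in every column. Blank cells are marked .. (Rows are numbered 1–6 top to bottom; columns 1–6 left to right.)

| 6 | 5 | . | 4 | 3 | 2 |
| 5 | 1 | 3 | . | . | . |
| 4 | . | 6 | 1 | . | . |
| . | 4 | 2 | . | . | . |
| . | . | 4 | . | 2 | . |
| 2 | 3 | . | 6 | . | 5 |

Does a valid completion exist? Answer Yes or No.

No

Row 1, column 3: row 1 has {2, 3, 4, 5, 6} and column 3 has {2, 3, 4, 6}, so it must be 1.
Now row 6, column 3: row 6 together with column 3 already contain {1, 2, 3, 4, 5, 6} — every symbol — so nothing can go there. The grid has no valid completion.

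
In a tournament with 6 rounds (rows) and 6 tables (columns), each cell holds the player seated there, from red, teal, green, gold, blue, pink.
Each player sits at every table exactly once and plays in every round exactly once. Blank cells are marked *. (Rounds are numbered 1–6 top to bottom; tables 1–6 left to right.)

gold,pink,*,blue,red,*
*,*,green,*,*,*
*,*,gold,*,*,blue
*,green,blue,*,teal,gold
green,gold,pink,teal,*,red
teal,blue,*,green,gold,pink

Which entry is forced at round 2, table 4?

gold

Round 1, table 3: round 1 has {red, gold, blue, pink} and table 3 has {green, gold, blue, pink}, leaving only teal.
Round 1, table 6: round 1 has {red, teal, gold, blue, pink} and table 6 has {red, gold, blue, pink}, leaving only green.
Round 2, table 6: round 2 has {green} and table 6 has {red, green, gold, blue, pink}, leaving only teal.
Round 2, table 2: round 2 has {teal, green} and table 2 has {green, gold, blue, pink}, leaving only red.
Round 3, table 2: round 3 has {gold, blue} and table 2 has {red, green, gold, blue, pink}, leaving only teal.
Round 5, table 5: round 5 has {red, teal, green, gold, pink} and table 5 has {red, teal, gold}, leaving only blue.
Round 2, table 5: round 2 has {red, teal, green} and table 5 has {red, teal, gold, blue}, leaving only pink.
Round 2 already has {red, teal, green, pink} and table 4 already has {teal, green, blue}, so round 2, table 4 must be gold.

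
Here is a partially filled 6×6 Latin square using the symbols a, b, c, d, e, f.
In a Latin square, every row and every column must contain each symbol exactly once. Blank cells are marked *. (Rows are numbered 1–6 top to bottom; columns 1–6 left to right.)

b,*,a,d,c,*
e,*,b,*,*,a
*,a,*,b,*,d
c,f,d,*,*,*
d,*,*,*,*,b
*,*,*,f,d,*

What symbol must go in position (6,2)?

Row 1, column 2: row 1 has {a, b, c, d} and column 2 has {a, f}, leaving only e.
Row 1, column 6: row 1 has {a, b, c, d, e} and column 6 has {a, b, d}, leaving only f.
Row 2, column 4: row 2 has {a, b, e} and column 4 has {b, d, f}, leaving only c.
Row 2, column 2: row 2 has {a, b, c, e} and column 2 has {a, e, f}, leaving only d.
Row 2, column 5: row 2 has {a, b, c, d, e} and column 5 has {c, d}, leaving only f.
Row 3, column 1: row 3 has {a, b, d} and column 1 has {b, c, d, e}, leaving only f.
Row 3, column 5: row 3 has {a, b, d, f} and column 5 has {c, d, f}, leaving only e.
Row 3, column 3: row 3 has {a, b, d, e, f} and column 3 has {a, b, d}, leaving only c.
Row 4, column 6: row 4 has {c, d, f} and column 6 has {a, b, d, f}, leaving only e.
Row 4, column 4: row 4 has {c, d, e, f} and column 4 has {b, c, d, f}, leaving only a.
Row 4, column 5: row 4 has {a, c, d, e, f} and column 5 has {c, d, e, f}, leaving only b.
Row 5, column 2: row 5 has {b, d} and column 2 has {a, d, e, f}, leaving only c.
Row 6 already has {d, f} and column 2 already has {a, c, d, e, f}, so row 6, column 2 must be b.

b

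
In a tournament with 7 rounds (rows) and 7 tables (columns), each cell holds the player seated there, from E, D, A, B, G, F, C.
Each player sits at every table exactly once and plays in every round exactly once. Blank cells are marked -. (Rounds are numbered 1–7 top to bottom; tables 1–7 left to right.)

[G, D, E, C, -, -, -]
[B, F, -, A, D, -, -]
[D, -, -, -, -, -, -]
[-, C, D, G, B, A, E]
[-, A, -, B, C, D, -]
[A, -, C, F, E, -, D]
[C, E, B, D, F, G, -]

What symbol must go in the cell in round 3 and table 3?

A

Round 1, table 5: round 1 has {E, D, G, C} and table 5 has {E, D, B, F, C}, leaving only A.
Round 2, table 3: round 2 has {D, A, B, F} and table 3 has {E, D, B, C}, leaving only G.
Round 2, table 7: round 2 has {D, A, B, G, F} and table 7 has {E, D}, leaving only C.
Round 2, table 6: round 2 has {D, A, B, G, F, C} and table 6 has {D, A, G}, leaving only E.
Round 3, table 4: round 3 has {D} and table 4 has {D, A, B, G, F, C}, leaving only E.
Round 3, table 5: round 3 has {E, D} and table 5 has {E, D, A, B, F, C}, leaving only G.
Round 3, table 2: round 3 has {E, D, G} and table 2 has {E, D, A, F, C}, leaving only B.
Round 4, table 1: round 4 has {E, D, A, B, G, C} and table 1 has {D, A, B, G, C}, leaving only F.
Round 5, table 1: round 5 has {D, A, B, C} and table 1 has {D, A, B, G, F, C}, leaving only E.
Round 5, table 3: round 5 has {E, D, A, B, C} and table 3 has {E, D, B, G, C}, leaving only F.
Round 3 already has {E, D, B, G} and table 3 already has {E, D, B, G, F, C}, so round 3, table 3 must be A.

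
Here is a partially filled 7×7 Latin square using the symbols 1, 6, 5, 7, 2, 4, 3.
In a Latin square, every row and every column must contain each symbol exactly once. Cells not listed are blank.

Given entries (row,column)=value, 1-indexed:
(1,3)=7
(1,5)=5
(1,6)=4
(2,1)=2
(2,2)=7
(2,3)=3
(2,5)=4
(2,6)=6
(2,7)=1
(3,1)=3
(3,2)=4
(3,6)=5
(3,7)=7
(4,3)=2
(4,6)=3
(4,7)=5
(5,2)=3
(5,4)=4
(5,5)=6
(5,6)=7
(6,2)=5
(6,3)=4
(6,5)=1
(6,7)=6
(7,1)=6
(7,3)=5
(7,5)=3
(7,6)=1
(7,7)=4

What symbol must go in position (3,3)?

Row 1, column 1: row 1 has {5, 7, 4} and column 1 has {6, 2, 3}, leaving only 1.
Row 2, column 4: row 2 has {1, 6, 7, 2, 4, 3} and column 4 has {4}, leaving only 5.
Row 3, column 5: row 3 has {5, 7, 4, 3} and column 5 has {1, 6, 5, 4, 3}, leaving only 2.
Row 4, column 5: row 4 has {5, 2, 3} and column 5 has {1, 6, 5, 2, 4, 3}, leaving only 7.
Row 4, column 1: row 4 has {5, 7, 2, 3} and column 1 has {1, 6, 2, 3}, leaving only 4.
Row 5, column 1: row 5 has {6, 7, 4, 3} and column 1 has {1, 6, 2, 4, 3}, leaving only 5.
Row 5, column 3: row 5 has {6, 5, 7, 4, 3} and column 3 has {5, 7, 2, 4, 3}, leaving only 1.
Row 3 already has {5, 7, 2, 4, 3} and column 3 already has {1, 5, 7, 2, 4, 3}, so row 3, column 3 must be 6.

6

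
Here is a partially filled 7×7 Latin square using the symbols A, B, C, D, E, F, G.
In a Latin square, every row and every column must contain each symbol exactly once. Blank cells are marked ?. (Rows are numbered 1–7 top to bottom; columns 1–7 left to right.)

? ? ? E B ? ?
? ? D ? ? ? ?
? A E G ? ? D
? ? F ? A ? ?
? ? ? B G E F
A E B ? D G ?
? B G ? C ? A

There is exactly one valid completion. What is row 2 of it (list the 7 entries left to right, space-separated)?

G F D A E C B

Row 3, column 5: row 3 has {A, D, E, G} and column 5 has {A, B, C, D, G}, leaving only F.
Row 2, column 5: row 2 has {D} and column 5 has {A, B, C, D, F, G}, leaving only E.
Row 6, column 7: row 6 has {A, B, D, E, G} and column 7 has {A, D, F}, leaving only C.
Row 1, column 7: row 1 has {B, E} and column 7 has {A, C, D, F}, leaving only G.
Row 2, column 7: row 2 has {D, E} and column 7 has {A, C, D, F, G}, leaving only B.
Row 4, column 7: row 4 has {A, F} and column 7 has {A, B, C, D, F, G}, leaving only E.
Row 6, column 4: row 6 has {A, B, C, D, E, G} and column 4 has {B, E, G}, leaving only F.
Row 7, column 4: row 7 has {A, B, C, G} and column 4 has {B, E, F, G}, leaving only D.
Row 4, column 4: row 4 has {A, E, F} and column 4 has {B, D, E, F, G}, leaving only C.
Row 2, column 4: row 2 has {B, D, E} and column 4 has {B, C, D, E, F, G}, leaving only A.
Row 7, column 6: row 7 has {A, B, C, D, G} and column 6 has {E, G}, leaving only F.
Row 2, column 6: row 2 has {A, B, D, E} and column 6 has {E, F, G}, leaving only C.
Row 3, column 6: row 3 has {A, D, E, F, G} and column 6 has {C, E, F, G}, leaving only B.
Row 3, column 1: row 3 has {A, B, D, E, F, G} and column 1 has {A}, leaving only C.
Row 4, column 6: row 4 has {A, C, E, F} and column 6 has {B, C, E, F, G}, leaving only D.
Row 1, column 6: row 1 has {B, E, G} and column 6 has {B, C, D, E, F, G}, leaving only A.
Row 1, column 3: row 1 has {A, B, E, G} and column 3 has {B, D, E, F, G}, leaving only C.
Row 4, column 2: row 4 has {A, C, D, E, F} and column 2 has {A, B, E}, leaving only G.
Row 2, column 2: row 2 has {A, B, C, D, E} and column 2 has {A, B, E, G}, leaving only F.
Row 2, column 1: row 2 has {A, B, C, D, E, F} and column 1 has {A, C}, leaving only G.
So row 2 reads: G F D A E C B.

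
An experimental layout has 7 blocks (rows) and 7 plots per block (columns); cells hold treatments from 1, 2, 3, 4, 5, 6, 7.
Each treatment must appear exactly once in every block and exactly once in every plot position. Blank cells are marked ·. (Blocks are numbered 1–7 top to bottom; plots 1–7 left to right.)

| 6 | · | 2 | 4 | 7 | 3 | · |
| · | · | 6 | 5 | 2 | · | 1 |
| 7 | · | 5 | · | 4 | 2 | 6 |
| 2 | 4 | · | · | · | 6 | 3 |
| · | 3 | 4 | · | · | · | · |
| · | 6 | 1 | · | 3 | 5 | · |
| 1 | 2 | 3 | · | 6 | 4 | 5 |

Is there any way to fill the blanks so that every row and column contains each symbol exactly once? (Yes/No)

No

Block 1, plot 7: block 1 together with plot 7 already contain {1, 2, 3, 4, 5, 6, 7} — every symbol — so nothing can go there. The grid has no valid completion.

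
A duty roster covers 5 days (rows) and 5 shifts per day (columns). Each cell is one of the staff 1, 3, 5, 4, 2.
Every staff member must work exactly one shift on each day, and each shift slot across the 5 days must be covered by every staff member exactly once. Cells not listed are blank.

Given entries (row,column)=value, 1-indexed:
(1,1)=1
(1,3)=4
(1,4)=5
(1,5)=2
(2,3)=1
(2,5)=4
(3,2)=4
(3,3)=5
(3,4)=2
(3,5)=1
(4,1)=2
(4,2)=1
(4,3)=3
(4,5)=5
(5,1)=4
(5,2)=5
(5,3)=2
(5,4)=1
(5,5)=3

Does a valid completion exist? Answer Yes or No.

Yes

No day or shift among the givens repeats a symbol, and propagating forced cells runs into no contradiction.
One valid completion exists (for instance, 1 3 4 5 2 / 5 2 1 3 4 / 3 4 5 2 1 / 2 1 3 4 5 / 4 5 2 1 3).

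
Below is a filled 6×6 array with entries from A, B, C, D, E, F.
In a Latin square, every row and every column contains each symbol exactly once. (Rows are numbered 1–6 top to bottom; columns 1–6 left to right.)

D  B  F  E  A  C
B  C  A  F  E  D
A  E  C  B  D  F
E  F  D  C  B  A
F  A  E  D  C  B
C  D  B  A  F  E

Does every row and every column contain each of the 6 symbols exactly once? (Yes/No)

Each row is a permutation of the 6 symbols, and so is each column.

Yes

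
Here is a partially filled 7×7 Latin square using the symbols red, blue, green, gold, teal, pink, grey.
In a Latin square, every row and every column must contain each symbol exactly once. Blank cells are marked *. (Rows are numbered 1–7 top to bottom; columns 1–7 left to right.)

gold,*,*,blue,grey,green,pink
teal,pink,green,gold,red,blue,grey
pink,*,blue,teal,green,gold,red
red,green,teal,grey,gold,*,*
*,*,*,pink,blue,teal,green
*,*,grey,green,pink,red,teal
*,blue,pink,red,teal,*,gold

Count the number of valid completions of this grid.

Row 1, column 2: eliminating its row and column leaves {red, teal}.
Row 1, column 3: eliminating its row and column leaves {red}.
Row 3, column 2: eliminating its row and column leaves {grey}.
Row 4, column 6: eliminating its row and column leaves {pink}.
Row 4, column 7: eliminating its row and column leaves {blue}.
Row 5, column 1: eliminating its row and column leaves {grey}.
Row 5, column 2: eliminating its row and column leaves {red, gold, grey}.
Row 5, column 3: eliminating its row and column leaves {red, gold}.
Row 6, column 1: eliminating its row and column leaves {blue}.
Row 6, column 2: eliminating its row and column leaves {gold}.
Row 7, column 1: eliminating its row and column leaves {green, grey}.
Row 7, column 6: eliminating its row and column leaves {grey}.
Only one assignment across all blanks avoids any row or column repeat, giving 1 completion.

1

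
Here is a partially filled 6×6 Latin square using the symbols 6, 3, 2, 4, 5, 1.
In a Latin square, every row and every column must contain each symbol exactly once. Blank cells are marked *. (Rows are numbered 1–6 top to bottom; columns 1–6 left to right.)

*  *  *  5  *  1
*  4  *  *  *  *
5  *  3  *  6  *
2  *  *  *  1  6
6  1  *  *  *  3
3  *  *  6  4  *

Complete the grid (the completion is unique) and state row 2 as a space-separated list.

1 4 6 3 2 5

Row 2, column 1: row 2 has {4} and column 1 has {6, 3, 2, 5}, leaving only 1.
Row 1, column 1: row 1 has {5, 1} and column 1 has {6, 3, 2, 5, 1}, leaving only 4.
Row 3, column 2: row 3 has {6, 3, 5} and column 2 has {4, 1}, leaving only 2.
Row 3, column 6: row 3 has {6, 3, 2, 5} and column 6 has {6, 3, 1}, leaving only 4.
Row 3, column 4: row 3 has {6, 3, 2, 4, 5} and column 4 has {6, 5}, leaving only 1.
Row 6, column 2: row 6 has {6, 3, 4} and column 2 has {2, 4, 1}, leaving only 5.
Row 4, column 2: row 4 has {6, 2, 1} and column 2 has {2, 4, 5, 1}, leaving only 3.
Row 1, column 2: row 1 has {4, 5, 1} and column 2 has {3, 2, 4, 5, 1}, leaving only 6.
Row 1, column 3: row 1 has {6, 4, 5, 1} and column 3 has {3}, leaving only 2.
Row 1, column 5: row 1 has {6, 2, 4, 5, 1} and column 5 has {6, 4, 1}, leaving only 3.
Row 4, column 4: row 4 has {6, 3, 2, 1} and column 4 has {6, 5, 1}, leaving only 4.
Row 4, column 3: row 4 has {6, 3, 2, 4, 1} and column 3 has {3, 2}, leaving only 5.
Row 2, column 3: row 2 has {4, 1} and column 3 has {3, 2, 5}, leaving only 6.
Row 5, column 3: row 5 has {6, 3, 1} and column 3 has {6, 3, 2, 5}, leaving only 4.
Row 5, column 4: row 5 has {6, 3, 4, 1} and column 4 has {6, 4, 5, 1}, leaving only 2.
Row 2, column 4: row 2 has {6, 4, 1} and column 4 has {6, 2, 4, 5, 1}, leaving only 3.
Row 5, column 5: row 5 has {6, 3, 2, 4, 1} and column 5 has {6, 3, 4, 1}, leaving only 5.
Row 2, column 5: row 2 has {6, 3, 4, 1} and column 5 has {6, 3, 4, 5, 1}, leaving only 2.
Row 2, column 6: row 2 has {6, 3, 2, 4, 1} and column 6 has {6, 3, 4, 1}, leaving only 5.
So row 2 reads: 1 4 6 3 2 5.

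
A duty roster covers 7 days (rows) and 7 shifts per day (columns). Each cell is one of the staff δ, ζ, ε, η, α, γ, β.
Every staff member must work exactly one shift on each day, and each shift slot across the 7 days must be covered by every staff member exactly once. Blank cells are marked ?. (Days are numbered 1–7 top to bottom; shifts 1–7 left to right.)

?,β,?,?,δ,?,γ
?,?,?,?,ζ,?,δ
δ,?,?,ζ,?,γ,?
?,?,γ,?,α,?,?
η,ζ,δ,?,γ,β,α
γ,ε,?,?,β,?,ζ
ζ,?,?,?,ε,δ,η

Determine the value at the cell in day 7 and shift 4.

Day 3, shift 5: day 3 has {δ, ζ, γ} and shift 5 has {δ, ζ, ε, α, γ, β}, leaving only η.
Day 3, shift 2: day 3 has {δ, ζ, η, γ} and shift 2 has {ζ, ε, β}, leaving only α.
Day 5, shift 4: day 5 has {δ, ζ, η, α, γ, β} and shift 4 has {ζ}, leaving only ε.
Day 7, shift 2: day 7 has {δ, ζ, ε, η} and shift 2 has {ζ, ε, α, β}, leaving only γ.
Day 2, shift 2: day 2 has {δ, ζ} and shift 2 has {ζ, ε, α, γ, β}, leaving only η.
Day 4, shift 2: day 4 has {α, γ} and shift 2 has {ζ, ε, η, α, γ, β}, leaving only δ.
Day 7, shift 4 is narrowed to {α, β}.
If it were α, then day 4, shift 7 would be left with no valid symbol.
So day 7, shift 4 must be β.

β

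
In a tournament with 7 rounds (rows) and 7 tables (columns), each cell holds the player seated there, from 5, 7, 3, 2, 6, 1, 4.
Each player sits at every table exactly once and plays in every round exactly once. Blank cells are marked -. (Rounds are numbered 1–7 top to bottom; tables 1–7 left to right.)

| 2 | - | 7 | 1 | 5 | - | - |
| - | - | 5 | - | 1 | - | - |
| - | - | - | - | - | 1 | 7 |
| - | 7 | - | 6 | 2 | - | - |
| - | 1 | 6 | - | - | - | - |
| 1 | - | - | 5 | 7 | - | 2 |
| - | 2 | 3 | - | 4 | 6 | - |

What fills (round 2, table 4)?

2

Round 5, table 5: round 5 has {6, 1} and table 5 has {5, 7, 2, 1, 4}, leaving only 3.
Round 3, table 5: round 3 has {7, 1} and table 5 has {5, 7, 3, 2, 1, 4}, leaving only 6.
Round 6, table 3: round 6 has {5, 7, 2, 1} and table 3 has {5, 7, 3, 6}, leaving only 4.
Round 3, table 3: round 3 has {7, 6, 1} and table 3 has {5, 7, 3, 6, 4}, leaving only 2.
Round 4, table 3: round 4 has {7, 2, 6} and table 3 has {5, 7, 3, 2, 6, 4}, leaving only 1.
Round 6, table 6: round 6 has {5, 7, 2, 1, 4} and table 6 has {6, 1}, leaving only 3.
Round 1, table 6: round 1 has {5, 7, 2, 1} and table 6 has {3, 6, 1}, leaving only 4.
Round 4, table 6: round 4 has {7, 2, 6, 1} and table 6 has {3, 6, 1, 4}, leaving only 5.
Round 6, table 2: round 6 has {5, 7, 3, 2, 1, 4} and table 2 has {7, 2, 1}, leaving only 6.
Round 1, table 2: round 1 has {5, 7, 2, 1, 4} and table 2 has {7, 2, 6, 1}, leaving only 3.
Round 1, table 7: round 1 has {5, 7, 3, 2, 1, 4} and table 7 has {7, 2}, leaving only 6.
Round 2, table 2: round 2 has {5, 1} and table 2 has {7, 3, 2, 6, 1}, leaving only 4.
Round 2, table 7: round 2 has {5, 1, 4} and table 7 has {7, 2, 6}, leaving only 3.
Round 3, table 2: round 3 has {7, 2, 6, 1} and table 2 has {7, 3, 2, 6, 1, 4}, leaving only 5.
Round 4, table 7: round 4 has {5, 7, 2, 6, 1} and table 7 has {7, 3, 2, 6}, leaving only 4.
Round 4, table 1: round 4 has {5, 7, 2, 6, 1, 4} and table 1 has {2, 1}, leaving only 3.
Round 3, table 1: round 3 has {5, 7, 2, 6, 1} and table 1 has {3, 2, 1}, leaving only 4.
Round 3, table 4: round 3 has {5, 7, 2, 6, 1, 4} and table 4 has {5, 6, 1}, leaving only 3.
Round 5, table 7: round 5 has {3, 6, 1} and table 7 has {7, 3, 2, 6, 4}, leaving only 5.
Round 5, table 1: round 5 has {5, 3, 6, 1} and table 1 has {3, 2, 1, 4}, leaving only 7.
Round 2, table 1: round 2 has {5, 3, 1, 4} and table 1 has {7, 3, 2, 1, 4}, leaving only 6.
Round 5, table 6: round 5 has {5, 7, 3, 6, 1} and table 6 has {5, 3, 6, 1, 4}, leaving only 2.
Round 2, table 6: round 2 has {5, 3, 6, 1, 4} and table 6 has {5, 3, 2, 6, 1, 4}, leaving only 7.
Round 2 already has {5, 7, 3, 6, 1, 4} and table 4 already has {5, 3, 6, 1}, so round 2, table 4 must be 2.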